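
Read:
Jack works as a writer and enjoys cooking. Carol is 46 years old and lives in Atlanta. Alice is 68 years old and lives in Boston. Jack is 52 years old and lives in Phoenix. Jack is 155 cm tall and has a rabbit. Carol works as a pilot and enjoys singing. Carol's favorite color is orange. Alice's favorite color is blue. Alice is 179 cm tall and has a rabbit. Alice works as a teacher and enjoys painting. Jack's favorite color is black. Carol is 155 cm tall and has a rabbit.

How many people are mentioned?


People: Jack, Carol, Alice. Count = 3

3


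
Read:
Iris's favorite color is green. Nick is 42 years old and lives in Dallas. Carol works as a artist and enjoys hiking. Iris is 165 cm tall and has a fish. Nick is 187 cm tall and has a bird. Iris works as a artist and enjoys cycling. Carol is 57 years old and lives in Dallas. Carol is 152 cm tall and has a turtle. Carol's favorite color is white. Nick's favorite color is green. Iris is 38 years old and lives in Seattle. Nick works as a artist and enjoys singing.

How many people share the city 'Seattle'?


Count: 1

1


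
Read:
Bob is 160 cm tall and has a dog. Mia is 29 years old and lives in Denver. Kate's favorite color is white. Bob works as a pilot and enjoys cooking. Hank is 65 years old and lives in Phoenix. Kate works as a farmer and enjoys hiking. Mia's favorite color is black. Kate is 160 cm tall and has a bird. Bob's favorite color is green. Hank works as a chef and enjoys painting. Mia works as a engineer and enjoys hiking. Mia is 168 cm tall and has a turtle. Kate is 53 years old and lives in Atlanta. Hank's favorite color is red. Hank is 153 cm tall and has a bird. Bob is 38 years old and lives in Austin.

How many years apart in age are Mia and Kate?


29 vs 53, diff = 24

24


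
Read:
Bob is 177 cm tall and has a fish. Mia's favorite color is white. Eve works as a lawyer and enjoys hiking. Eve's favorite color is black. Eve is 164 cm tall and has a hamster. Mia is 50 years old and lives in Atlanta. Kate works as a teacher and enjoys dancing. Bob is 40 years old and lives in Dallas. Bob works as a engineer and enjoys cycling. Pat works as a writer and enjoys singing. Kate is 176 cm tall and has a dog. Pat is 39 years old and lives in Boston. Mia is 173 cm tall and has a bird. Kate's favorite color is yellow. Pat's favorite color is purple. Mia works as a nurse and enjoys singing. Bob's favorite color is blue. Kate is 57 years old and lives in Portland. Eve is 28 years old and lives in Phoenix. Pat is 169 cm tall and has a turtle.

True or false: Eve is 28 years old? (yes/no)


Eve is actually 28. yes

yes


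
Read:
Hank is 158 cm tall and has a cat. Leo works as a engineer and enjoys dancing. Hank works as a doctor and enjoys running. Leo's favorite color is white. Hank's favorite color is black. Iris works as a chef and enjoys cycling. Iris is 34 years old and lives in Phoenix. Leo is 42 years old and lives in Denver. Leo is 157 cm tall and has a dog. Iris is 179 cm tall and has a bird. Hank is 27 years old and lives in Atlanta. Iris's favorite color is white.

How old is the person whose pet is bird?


Person with pet=bird is Iris, age 34

34


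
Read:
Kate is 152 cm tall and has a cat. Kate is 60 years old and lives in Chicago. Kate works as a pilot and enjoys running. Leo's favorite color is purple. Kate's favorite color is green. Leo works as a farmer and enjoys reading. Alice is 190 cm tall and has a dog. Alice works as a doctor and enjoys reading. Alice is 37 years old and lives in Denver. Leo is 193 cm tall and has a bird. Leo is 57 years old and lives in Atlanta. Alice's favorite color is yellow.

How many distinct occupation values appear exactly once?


Unique occupation values: 3

3


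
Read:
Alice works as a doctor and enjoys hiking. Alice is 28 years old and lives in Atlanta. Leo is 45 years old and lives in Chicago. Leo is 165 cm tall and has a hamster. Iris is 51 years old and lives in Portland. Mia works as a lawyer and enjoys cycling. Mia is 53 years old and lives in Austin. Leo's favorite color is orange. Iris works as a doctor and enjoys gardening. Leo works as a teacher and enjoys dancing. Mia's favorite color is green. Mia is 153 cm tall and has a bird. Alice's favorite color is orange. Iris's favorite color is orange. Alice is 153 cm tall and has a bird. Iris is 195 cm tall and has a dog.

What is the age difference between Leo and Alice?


|45 - 28| = 17

17


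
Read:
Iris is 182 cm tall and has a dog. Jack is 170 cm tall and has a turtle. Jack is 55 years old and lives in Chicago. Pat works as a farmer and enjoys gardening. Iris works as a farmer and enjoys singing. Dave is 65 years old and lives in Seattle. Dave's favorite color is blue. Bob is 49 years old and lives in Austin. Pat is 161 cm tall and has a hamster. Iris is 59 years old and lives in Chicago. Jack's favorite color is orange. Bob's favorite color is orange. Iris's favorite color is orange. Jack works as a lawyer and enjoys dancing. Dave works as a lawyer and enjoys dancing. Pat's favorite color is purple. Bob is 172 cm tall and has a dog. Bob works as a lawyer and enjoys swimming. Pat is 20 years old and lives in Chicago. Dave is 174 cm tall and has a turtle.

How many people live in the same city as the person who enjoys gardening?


Person with hobby gardening is Pat, city Chicago. Count = 3

3


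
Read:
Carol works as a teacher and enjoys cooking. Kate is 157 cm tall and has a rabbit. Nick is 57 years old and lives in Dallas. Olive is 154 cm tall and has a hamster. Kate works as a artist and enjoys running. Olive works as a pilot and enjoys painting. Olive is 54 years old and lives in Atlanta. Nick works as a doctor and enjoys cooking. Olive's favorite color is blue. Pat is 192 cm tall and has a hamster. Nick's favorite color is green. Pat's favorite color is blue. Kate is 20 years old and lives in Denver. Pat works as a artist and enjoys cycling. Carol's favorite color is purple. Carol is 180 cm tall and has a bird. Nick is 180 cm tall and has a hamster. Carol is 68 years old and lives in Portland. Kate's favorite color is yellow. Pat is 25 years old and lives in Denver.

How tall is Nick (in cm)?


Nick is 180 cm tall

180


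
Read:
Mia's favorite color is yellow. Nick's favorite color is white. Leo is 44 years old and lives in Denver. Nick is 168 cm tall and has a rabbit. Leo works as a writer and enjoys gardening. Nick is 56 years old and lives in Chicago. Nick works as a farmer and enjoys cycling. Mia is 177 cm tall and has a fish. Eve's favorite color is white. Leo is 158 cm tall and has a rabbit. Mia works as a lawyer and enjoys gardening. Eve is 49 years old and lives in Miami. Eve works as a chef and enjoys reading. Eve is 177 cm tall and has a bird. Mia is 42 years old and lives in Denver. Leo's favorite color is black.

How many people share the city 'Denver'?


Count: 2

2


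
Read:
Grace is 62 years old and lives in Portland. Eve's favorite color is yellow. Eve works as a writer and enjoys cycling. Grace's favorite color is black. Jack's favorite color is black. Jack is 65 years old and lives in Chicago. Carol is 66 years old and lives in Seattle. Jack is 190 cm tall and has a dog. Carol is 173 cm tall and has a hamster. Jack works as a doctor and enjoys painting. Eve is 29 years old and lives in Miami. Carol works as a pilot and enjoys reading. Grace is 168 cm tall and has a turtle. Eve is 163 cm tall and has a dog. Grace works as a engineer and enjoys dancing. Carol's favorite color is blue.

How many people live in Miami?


Count in Miami: 1

1


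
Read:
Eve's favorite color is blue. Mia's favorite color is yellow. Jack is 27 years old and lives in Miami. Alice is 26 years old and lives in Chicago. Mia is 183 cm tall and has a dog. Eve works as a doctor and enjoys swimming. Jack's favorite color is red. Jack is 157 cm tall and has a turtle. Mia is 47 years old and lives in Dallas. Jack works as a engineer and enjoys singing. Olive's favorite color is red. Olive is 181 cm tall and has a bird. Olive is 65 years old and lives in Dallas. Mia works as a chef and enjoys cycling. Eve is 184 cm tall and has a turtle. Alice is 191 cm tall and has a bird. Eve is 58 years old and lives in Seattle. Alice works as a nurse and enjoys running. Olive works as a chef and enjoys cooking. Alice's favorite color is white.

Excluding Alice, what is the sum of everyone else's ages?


Sum (excluding Alice): 197

197


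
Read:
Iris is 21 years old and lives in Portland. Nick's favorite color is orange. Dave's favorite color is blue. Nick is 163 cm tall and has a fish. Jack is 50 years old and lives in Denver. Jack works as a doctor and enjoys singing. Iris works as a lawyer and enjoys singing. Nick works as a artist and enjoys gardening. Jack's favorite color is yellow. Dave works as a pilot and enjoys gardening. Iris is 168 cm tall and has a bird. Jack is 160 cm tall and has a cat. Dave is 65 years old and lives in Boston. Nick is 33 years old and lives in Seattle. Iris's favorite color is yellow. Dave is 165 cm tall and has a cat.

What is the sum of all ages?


33+21+65+50 = 169

169


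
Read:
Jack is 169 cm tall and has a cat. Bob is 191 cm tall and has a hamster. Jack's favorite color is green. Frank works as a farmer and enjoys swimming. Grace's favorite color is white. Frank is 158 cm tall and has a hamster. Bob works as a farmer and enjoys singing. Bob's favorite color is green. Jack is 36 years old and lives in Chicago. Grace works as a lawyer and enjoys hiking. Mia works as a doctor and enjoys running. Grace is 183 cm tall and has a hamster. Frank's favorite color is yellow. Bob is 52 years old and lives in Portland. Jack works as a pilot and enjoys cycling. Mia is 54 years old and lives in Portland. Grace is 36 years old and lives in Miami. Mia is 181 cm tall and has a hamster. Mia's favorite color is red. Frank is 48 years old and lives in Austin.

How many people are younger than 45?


Filter: 2

2


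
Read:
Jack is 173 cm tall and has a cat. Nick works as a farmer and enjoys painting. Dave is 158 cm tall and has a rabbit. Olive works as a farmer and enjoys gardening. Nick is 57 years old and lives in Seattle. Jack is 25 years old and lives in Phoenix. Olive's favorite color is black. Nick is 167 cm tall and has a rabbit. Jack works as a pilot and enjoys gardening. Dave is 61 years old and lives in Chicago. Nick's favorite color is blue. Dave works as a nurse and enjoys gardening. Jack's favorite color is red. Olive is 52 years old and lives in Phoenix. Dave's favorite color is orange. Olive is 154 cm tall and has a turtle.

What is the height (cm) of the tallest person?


Tallest: Jack at 173 cm

173


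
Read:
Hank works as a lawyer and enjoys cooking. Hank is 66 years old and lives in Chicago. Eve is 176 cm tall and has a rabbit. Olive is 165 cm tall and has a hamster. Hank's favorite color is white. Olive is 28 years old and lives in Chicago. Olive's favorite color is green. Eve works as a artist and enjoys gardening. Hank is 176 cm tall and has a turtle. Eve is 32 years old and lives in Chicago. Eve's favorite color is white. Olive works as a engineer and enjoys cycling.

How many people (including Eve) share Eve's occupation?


Eve is a artist. Count = 1

1


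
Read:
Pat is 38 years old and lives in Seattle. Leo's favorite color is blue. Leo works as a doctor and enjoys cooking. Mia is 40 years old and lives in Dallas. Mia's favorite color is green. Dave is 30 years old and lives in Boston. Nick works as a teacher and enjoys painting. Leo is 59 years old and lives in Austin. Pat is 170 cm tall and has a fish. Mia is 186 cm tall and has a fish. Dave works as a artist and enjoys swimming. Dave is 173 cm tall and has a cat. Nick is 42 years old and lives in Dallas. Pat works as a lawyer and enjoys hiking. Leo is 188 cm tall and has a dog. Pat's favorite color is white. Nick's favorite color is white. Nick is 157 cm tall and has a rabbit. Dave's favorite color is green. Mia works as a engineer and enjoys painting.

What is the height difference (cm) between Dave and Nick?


|173 - 157| = 16

16


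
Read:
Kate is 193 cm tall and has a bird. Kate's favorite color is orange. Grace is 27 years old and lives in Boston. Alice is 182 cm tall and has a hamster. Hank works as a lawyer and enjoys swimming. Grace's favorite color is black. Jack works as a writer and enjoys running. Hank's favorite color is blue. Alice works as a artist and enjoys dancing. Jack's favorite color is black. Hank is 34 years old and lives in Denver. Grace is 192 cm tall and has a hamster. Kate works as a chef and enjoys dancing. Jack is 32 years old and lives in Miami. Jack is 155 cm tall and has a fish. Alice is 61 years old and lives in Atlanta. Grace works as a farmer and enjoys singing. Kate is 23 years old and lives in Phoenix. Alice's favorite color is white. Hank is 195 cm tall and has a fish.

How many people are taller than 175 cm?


Taller than 175: 4

4


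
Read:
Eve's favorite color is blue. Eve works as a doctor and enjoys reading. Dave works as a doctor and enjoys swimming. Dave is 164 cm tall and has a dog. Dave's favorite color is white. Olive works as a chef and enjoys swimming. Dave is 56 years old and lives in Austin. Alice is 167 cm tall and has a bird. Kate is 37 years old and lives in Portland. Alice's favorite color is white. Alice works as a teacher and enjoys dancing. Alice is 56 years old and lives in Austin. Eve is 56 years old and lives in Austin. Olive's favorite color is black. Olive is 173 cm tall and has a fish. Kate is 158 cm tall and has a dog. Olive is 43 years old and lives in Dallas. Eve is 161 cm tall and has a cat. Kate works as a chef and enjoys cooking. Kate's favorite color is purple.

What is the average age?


Sum=248, n=5, avg=49.6

49.6


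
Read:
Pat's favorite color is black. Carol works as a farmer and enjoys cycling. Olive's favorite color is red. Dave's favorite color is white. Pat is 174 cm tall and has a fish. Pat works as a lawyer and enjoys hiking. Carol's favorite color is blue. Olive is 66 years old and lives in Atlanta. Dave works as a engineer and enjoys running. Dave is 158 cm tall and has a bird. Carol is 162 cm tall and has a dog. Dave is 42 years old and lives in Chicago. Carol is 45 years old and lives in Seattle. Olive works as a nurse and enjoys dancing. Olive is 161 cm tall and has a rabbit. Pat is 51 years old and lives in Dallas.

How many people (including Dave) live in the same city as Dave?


Dave lives in Chicago. Count = 1

1


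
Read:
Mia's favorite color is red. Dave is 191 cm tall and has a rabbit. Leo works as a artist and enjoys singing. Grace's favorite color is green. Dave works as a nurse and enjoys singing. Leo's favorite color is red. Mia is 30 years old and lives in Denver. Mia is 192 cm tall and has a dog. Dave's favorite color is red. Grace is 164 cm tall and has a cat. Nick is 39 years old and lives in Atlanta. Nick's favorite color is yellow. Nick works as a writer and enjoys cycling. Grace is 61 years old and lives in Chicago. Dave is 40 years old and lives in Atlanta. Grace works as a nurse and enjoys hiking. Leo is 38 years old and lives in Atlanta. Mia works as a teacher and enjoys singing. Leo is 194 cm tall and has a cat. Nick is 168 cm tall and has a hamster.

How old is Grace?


Grace is 61 years old

61


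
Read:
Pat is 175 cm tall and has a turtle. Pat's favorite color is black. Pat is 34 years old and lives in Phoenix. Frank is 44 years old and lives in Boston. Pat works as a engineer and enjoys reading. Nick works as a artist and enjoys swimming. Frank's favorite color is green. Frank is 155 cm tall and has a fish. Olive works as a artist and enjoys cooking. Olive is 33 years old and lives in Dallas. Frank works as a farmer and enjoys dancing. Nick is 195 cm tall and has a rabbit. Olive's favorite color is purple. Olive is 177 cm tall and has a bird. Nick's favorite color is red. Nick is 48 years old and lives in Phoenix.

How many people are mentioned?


People: Pat, Olive, Frank, Nick. Count = 4

4


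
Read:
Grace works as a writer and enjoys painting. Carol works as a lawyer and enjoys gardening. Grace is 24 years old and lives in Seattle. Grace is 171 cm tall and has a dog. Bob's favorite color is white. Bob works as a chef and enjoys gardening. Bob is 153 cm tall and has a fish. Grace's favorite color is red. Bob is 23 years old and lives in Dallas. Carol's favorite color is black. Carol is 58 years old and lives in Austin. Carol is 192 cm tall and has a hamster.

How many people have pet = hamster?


Count: 1

1


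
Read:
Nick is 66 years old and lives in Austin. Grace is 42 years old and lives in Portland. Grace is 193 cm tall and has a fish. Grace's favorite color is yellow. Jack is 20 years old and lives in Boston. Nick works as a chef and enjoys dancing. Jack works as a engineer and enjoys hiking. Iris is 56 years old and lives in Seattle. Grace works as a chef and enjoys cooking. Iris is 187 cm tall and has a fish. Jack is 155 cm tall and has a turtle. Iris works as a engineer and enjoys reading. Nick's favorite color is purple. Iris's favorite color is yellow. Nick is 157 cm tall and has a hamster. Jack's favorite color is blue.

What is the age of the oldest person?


Oldest: Nick at 66

66


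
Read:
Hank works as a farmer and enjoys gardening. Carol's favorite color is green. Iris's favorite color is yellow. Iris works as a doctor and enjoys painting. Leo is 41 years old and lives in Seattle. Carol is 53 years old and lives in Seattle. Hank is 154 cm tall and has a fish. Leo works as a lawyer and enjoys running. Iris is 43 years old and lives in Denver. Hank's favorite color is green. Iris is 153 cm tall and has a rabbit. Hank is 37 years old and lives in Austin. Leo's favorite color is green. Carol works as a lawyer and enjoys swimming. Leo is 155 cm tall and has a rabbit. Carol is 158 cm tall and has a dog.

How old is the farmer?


The farmer is Hank, age 37

37


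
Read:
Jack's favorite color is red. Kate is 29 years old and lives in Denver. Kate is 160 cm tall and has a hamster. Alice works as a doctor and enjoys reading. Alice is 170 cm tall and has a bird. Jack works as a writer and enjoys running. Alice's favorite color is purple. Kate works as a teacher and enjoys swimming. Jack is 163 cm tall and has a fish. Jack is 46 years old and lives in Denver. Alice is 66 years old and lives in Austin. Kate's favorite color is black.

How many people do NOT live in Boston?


Not in Boston: 3

3


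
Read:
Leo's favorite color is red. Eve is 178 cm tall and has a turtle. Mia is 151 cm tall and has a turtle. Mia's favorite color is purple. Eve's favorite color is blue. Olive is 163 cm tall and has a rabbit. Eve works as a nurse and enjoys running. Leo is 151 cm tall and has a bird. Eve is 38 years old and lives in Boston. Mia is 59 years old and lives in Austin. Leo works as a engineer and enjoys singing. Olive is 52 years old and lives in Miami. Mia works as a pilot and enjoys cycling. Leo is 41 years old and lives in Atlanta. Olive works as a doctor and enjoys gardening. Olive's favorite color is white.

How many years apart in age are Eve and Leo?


38 vs 41, diff = 3

3


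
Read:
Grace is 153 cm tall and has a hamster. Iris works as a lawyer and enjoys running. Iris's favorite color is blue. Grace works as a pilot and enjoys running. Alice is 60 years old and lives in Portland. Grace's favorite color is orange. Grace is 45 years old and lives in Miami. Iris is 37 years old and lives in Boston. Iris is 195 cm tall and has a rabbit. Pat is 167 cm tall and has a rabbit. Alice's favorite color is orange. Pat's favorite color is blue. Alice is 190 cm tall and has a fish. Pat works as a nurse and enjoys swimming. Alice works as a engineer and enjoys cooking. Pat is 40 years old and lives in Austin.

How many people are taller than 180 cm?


Taller than 180: 2

2


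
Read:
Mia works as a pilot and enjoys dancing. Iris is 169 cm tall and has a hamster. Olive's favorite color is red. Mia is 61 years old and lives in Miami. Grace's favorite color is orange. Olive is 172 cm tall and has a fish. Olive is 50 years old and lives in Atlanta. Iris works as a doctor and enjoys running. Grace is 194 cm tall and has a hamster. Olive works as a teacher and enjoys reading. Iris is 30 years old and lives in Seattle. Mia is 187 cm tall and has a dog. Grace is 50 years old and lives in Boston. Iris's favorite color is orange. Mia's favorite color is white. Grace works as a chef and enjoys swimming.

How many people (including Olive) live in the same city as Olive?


Olive lives in Atlanta. Count = 1

1


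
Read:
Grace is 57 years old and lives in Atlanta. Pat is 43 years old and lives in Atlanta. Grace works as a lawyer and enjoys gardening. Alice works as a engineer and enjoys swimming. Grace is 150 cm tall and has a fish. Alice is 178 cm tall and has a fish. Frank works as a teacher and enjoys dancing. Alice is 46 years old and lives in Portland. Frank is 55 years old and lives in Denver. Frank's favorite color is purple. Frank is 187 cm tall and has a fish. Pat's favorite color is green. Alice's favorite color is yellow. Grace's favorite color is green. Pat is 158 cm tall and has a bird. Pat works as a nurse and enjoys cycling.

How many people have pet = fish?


Count: 3

3


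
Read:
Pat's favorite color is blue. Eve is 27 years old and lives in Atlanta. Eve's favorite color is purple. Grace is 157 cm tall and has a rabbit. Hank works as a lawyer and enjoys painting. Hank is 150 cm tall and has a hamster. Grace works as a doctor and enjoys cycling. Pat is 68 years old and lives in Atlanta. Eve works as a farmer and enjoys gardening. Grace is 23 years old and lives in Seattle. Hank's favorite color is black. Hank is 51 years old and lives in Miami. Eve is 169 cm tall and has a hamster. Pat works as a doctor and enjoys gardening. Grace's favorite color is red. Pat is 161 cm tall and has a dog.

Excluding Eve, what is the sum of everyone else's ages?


Sum (excluding Eve): 142

142


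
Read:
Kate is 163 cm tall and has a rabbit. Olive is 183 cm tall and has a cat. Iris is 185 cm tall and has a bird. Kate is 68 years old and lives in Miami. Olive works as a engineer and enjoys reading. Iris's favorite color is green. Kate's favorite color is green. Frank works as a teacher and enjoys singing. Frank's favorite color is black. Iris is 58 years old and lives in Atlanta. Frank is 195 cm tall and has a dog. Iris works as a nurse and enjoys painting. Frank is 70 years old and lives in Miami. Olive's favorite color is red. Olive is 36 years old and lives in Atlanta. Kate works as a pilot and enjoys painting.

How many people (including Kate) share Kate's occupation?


Kate is a pilot. Count = 1

1


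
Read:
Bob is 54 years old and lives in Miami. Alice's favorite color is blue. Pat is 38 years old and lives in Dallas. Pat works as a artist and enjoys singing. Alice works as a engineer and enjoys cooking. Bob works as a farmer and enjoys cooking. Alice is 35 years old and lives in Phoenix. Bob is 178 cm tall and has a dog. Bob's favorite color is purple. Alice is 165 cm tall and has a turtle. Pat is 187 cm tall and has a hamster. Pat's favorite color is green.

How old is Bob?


Bob is 54 years old

54


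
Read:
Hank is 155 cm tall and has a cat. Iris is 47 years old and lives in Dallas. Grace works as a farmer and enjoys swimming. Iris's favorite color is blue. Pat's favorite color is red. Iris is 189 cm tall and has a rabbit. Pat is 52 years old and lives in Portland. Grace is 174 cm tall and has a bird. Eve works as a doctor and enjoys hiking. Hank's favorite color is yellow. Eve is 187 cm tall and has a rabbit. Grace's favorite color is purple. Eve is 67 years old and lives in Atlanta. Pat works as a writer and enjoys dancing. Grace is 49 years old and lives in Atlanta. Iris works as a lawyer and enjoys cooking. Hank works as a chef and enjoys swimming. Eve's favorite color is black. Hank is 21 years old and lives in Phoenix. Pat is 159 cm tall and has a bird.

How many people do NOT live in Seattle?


Not in Seattle: 5

5


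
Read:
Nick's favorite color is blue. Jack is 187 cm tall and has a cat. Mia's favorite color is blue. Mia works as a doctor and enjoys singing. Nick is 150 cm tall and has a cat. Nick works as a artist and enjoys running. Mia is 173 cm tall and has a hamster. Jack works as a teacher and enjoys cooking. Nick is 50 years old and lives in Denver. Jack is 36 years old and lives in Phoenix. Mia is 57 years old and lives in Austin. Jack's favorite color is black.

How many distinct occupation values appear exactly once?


Unique occupation values: 3

3


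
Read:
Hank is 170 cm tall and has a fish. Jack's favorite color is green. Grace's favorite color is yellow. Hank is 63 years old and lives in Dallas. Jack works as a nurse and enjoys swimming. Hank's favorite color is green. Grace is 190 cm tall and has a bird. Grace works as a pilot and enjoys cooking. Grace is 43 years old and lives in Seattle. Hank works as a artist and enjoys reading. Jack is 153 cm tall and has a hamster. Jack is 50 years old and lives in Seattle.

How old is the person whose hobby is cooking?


Person with hobby=cooking is Grace, age 43

43


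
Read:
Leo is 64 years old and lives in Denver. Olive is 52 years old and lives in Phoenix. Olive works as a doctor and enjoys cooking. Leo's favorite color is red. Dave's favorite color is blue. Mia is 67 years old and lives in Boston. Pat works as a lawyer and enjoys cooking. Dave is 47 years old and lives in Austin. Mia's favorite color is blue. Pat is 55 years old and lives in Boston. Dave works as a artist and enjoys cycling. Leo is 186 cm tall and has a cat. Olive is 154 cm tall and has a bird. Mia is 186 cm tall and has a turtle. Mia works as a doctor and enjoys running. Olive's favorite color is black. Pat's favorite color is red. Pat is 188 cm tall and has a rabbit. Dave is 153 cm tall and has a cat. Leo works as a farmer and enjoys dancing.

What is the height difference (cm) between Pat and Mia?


|188 - 186| = 2

2


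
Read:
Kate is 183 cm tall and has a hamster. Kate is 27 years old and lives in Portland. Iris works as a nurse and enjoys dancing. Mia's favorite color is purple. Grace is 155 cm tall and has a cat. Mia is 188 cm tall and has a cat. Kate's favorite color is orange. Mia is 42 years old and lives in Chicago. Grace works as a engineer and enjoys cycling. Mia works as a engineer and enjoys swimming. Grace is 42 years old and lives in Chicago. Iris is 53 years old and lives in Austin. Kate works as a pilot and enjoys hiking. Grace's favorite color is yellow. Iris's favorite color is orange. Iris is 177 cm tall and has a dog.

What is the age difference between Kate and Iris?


|27 - 53| = 26

26


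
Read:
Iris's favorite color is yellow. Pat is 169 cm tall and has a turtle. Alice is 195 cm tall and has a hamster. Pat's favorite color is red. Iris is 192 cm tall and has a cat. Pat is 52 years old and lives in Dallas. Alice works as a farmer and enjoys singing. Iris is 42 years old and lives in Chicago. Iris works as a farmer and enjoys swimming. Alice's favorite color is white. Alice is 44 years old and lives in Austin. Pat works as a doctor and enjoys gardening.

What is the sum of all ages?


44+52+42 = 138

138


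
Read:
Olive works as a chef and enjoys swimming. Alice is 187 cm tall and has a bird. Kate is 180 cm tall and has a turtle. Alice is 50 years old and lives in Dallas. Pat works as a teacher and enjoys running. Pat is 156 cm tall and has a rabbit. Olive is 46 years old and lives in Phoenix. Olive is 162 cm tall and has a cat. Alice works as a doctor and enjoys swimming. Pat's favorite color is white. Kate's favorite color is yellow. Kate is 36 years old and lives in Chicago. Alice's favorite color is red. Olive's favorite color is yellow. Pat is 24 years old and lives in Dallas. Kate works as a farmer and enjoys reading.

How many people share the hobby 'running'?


Count: 1

1


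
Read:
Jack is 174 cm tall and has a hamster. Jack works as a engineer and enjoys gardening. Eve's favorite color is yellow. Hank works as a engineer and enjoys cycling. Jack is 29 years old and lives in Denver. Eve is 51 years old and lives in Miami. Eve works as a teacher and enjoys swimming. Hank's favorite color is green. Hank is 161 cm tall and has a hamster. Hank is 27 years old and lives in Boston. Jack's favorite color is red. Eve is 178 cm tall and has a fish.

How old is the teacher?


The teacher is Eve, age 51

51


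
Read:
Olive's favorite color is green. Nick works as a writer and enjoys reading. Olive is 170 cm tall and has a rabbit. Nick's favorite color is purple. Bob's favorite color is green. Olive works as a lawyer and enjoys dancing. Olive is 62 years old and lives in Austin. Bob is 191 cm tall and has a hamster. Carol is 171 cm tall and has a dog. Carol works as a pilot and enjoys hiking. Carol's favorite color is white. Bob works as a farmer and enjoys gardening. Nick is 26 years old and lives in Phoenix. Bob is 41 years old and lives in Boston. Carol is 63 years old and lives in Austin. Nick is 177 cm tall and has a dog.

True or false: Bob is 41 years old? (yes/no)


Bob is actually 41. yes

yes


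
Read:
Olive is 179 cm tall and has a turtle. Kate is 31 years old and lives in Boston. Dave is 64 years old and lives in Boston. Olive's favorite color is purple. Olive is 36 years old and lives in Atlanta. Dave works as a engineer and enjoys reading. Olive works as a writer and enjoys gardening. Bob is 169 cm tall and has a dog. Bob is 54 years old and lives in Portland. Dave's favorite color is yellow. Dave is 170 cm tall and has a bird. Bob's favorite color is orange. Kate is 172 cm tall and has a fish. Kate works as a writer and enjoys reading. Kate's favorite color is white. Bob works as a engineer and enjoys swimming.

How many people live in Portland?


Count in Portland: 1

1


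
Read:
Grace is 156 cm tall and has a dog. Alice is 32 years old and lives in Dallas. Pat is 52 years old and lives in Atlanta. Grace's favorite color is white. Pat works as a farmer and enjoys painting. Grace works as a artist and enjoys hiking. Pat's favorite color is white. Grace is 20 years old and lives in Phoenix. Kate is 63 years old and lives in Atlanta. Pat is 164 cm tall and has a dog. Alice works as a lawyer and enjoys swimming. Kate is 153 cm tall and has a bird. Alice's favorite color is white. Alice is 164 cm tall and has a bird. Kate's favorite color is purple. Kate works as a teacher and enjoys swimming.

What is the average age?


Sum=167, n=4, avg=41.75

41.75


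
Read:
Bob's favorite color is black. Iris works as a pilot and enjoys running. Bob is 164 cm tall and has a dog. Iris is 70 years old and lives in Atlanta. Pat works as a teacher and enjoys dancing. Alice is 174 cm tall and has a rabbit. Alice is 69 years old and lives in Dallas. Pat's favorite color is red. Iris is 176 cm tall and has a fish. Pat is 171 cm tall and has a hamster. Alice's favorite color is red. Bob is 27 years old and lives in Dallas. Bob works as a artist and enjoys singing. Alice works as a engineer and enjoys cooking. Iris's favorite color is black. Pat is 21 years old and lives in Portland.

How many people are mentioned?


People: Iris, Alice, Pat, Bob. Count = 4

4


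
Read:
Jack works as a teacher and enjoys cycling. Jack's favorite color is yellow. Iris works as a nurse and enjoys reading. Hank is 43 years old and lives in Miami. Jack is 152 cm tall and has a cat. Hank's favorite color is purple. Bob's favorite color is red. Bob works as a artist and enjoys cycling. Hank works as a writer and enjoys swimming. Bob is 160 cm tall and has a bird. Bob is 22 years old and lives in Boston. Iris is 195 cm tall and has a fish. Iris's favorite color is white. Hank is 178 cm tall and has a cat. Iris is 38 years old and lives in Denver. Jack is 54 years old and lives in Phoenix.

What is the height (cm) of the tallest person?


Tallest: Iris at 195 cm

195


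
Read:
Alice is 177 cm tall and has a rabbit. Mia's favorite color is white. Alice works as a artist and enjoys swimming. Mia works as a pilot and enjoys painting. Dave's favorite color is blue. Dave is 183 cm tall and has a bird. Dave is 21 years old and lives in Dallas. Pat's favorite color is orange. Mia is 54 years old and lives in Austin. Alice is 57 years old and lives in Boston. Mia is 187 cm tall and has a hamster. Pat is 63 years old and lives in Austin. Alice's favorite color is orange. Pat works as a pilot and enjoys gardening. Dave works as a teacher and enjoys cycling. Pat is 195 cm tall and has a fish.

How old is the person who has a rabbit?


Person with rabbit is Alice, age 57

57


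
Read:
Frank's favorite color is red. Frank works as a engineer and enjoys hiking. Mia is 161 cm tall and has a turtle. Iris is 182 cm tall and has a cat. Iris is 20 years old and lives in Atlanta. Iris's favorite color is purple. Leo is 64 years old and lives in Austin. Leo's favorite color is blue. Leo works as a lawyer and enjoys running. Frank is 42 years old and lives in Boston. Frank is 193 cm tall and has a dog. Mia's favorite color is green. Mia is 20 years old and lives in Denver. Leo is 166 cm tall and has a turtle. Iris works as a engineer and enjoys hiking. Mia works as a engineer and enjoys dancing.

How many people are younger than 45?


Filter: 3

3


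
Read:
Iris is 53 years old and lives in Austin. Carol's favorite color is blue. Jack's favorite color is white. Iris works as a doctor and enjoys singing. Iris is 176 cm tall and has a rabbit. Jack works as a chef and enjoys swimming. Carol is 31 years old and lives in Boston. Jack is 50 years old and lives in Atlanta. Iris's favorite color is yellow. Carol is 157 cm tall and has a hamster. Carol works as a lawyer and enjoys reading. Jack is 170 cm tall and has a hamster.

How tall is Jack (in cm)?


Jack is 170 cm tall

170


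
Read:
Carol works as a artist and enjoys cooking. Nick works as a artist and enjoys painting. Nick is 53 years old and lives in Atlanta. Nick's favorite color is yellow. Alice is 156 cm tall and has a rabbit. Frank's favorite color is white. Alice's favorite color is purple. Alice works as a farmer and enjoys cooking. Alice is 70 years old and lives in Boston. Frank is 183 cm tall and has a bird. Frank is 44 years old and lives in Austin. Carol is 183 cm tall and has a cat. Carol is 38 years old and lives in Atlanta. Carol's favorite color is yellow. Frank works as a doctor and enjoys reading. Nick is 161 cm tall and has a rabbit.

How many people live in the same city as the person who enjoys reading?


Person with hobby reading is Frank, city Austin. Count = 1

1


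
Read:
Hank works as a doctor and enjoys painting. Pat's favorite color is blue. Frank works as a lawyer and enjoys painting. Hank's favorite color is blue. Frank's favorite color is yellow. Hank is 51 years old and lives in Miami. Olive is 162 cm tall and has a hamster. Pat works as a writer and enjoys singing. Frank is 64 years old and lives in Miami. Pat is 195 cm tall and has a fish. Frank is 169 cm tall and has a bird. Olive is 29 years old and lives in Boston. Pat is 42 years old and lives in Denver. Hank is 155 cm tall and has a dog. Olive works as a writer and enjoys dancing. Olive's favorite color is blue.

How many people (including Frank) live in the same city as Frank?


Frank lives in Miami. Count = 2

2


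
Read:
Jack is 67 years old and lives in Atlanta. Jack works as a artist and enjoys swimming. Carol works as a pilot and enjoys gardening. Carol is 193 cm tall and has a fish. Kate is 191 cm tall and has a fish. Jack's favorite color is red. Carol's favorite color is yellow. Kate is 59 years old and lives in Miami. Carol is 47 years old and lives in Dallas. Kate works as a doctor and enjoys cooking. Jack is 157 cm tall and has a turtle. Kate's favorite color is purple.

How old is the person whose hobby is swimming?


Person with hobby=swimming is Jack, age 67

67


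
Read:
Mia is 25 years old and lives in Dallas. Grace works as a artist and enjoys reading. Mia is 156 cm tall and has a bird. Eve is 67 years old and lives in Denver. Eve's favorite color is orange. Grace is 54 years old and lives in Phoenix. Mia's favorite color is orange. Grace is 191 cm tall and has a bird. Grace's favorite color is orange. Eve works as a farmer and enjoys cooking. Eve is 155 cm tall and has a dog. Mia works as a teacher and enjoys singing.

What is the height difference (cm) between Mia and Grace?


|156 - 191| = 35

35


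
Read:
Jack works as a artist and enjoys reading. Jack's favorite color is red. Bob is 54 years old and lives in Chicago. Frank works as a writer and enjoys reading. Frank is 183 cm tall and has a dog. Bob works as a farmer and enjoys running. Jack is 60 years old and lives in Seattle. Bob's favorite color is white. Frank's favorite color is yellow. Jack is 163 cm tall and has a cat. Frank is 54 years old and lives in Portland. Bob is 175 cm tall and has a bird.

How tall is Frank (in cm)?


Frank is 183 cm tall

183


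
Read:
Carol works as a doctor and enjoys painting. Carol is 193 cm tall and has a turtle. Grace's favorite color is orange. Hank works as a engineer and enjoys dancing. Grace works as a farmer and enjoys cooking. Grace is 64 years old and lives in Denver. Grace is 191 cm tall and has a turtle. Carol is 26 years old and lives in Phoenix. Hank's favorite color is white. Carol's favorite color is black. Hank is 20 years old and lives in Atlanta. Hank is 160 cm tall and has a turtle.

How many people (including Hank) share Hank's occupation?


Hank is a engineer. Count = 1

1


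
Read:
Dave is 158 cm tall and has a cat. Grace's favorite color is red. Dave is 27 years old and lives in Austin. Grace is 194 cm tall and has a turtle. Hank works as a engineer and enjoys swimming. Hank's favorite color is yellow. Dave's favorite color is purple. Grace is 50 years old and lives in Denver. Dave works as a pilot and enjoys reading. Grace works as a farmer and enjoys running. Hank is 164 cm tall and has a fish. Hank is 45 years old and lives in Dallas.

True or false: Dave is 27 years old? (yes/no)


Dave is actually 27. yes

yes


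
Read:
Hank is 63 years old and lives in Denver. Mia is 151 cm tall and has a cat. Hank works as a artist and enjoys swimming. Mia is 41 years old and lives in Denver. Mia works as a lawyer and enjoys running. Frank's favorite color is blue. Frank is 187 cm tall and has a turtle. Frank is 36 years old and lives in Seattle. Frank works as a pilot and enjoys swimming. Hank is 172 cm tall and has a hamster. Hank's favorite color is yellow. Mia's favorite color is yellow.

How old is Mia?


Mia is 41 years old

41


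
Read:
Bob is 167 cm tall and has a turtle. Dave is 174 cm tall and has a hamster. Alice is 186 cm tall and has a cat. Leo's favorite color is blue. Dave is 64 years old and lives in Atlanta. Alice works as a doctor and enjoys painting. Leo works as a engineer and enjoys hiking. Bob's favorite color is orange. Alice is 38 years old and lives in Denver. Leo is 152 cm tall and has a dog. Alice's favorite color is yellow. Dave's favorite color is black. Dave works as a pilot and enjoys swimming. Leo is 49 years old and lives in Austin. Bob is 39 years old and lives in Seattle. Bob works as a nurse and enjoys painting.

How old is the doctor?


The doctor is Alice, age 38

38


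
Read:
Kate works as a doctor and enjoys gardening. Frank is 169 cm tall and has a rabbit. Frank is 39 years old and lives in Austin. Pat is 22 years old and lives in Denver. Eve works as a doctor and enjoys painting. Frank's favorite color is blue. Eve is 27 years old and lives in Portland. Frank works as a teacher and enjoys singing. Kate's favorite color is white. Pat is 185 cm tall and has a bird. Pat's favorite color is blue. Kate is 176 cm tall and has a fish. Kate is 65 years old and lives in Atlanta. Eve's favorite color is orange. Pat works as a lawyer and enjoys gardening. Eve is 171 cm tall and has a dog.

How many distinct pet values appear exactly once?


Unique pet values: 4

4
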